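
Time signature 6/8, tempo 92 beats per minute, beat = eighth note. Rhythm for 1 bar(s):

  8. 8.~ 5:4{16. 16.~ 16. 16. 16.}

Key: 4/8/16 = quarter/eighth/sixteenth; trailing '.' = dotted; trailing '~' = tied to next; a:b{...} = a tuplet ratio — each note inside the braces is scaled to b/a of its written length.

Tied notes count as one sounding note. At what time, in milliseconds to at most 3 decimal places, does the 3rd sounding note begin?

1. 0.0ms @ 0 + 978.261ms (3/2)
2. 978.261ms @ 3/2 + 1369.565ms (21/10)
3. 2347.826ms @ 18/5 + 782.609ms (6/5)
4. 3130.435ms @ 24/5 + 391.304ms (3/5)
5. 3521.739ms @ 27/5 + 391.304ms (3/5)

note 3 onset = 18/5b = 2347.826ms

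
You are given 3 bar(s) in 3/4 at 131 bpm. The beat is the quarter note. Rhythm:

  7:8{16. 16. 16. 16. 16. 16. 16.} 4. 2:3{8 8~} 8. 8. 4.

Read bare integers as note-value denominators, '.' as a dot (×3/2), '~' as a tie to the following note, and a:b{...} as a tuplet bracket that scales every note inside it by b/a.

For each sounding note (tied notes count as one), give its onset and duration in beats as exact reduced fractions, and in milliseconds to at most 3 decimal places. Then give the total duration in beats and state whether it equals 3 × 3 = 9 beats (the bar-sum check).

1) 0.0ms=0b +196.292ms=3/7b
2) 196.292ms=3/7b +196.292ms=3/7b
3) 392.585ms=6/7b +196.292ms=3/7b
4) 588.877ms=9/7b +196.292ms=3/7b
5) 785.169ms=12/7b +196.292ms=3/7b
6) 981.461ms=15/7b +196.292ms=3/7b
7) 1177.754ms=18/7b +196.292ms=3/7b
8) 1374.046ms=3b +687.023ms=3/2b
9) 2061.069ms=9/2b +343.511ms=3/4b
10) 2404.58ms=21/4b +687.023ms=3/2b
11) 3091.603ms=27/4b +343.511ms=3/4b
12) 3435.115ms=15/2b +687.023ms=3/2b
Σ=9b of 9 (131bpm 3/4) — PASS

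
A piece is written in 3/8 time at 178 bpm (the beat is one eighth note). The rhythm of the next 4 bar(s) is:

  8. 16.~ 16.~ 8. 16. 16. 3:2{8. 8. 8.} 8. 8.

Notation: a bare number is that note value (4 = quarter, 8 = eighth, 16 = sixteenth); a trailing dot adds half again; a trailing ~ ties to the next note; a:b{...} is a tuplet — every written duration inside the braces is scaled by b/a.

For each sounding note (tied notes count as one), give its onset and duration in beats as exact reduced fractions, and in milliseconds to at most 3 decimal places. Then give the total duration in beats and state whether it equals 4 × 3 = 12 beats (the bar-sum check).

1) 0.0ms=0b +505.618ms=3/2b
2) 505.618ms=3/2b +1011.236ms=3b
3) 1516.854ms=9/2b +252.809ms=3/4b
4) 1769.663ms=21/4b +252.809ms=3/4b
5) 2022.472ms=6b +337.079ms=1b
6) 2359.551ms=7b +337.079ms=1b
7) 2696.629ms=8b +337.079ms=1b
8) 3033.708ms=9b +505.618ms=3/2b
9) 3539.326ms=21/2b +505.618ms=3/2b
Σ=12b of 12 (178bpm 3/8) — PASS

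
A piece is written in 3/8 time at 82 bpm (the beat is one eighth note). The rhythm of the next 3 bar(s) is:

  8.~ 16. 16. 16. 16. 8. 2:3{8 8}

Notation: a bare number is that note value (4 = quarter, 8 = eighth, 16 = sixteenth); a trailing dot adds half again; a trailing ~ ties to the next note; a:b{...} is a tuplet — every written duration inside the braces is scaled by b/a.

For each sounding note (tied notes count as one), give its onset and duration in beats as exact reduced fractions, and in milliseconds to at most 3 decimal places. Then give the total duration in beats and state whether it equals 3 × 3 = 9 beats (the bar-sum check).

1) 0.0ms=0b +1646.341ms=9/4b
2) 1646.341ms=9/4b +548.78ms=3/4b
3) 2195.122ms=3b +548.78ms=3/4b
4) 2743.902ms=15/4b +548.78ms=3/4b
5) 3292.683ms=9/2b +1097.561ms=3/2b
6) 4390.244ms=6b +1097.561ms=3/2b
7) 5487.805ms=15/2b +1097.561ms=3/2b
Σ=9b of 9 (82bpm 3/8) — PASS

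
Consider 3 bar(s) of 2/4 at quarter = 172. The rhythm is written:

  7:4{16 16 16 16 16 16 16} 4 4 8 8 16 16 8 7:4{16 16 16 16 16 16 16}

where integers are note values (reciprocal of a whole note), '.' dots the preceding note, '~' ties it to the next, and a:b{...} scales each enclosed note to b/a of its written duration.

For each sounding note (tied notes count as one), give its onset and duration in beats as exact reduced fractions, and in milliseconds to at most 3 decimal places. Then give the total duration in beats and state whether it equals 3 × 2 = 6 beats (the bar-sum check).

1) 0.0ms=0b +49.834ms=1/7b
2) 49.834ms=1/7b +49.834ms=1/7b
3) 99.668ms=2/7b +49.834ms=1/7b
4) 149.502ms=3/7b +49.834ms=1/7b
5) 199.336ms=4/7b +49.834ms=1/7b
6) 249.169ms=5/7b +49.834ms=1/7b
7) 299.003ms=6/7b +49.834ms=1/7b
8) 348.837ms=1b +348.837ms=1b
9) 697.674ms=2b +348.837ms=1b
10) 1046.512ms=3b +174.419ms=1/2b
11) 1220.93ms=7/2b +174.419ms=1/2b
12) 1395.349ms=4b +87.209ms=1/4b
13) 1482.558ms=17/4b +87.209ms=1/4b
14) 1569.767ms=9/2b +174.419ms=1/2b
15) 1744.186ms=5b +49.834ms=1/7b
16) 1794.02ms=36/7b +49.834ms=1/7b
17) 1843.854ms=37/7b +49.834ms=1/7b
18) 1893.688ms=38/7b +49.834ms=1/7b
19) 1943.522ms=39/7b +49.834ms=1/7b
20) 1993.355ms=40/7b +49.834ms=1/7b
21) 2043.189ms=41/7b +49.834ms=1/7b
Σ=6b of 6 (172bpm 2/4) — PASS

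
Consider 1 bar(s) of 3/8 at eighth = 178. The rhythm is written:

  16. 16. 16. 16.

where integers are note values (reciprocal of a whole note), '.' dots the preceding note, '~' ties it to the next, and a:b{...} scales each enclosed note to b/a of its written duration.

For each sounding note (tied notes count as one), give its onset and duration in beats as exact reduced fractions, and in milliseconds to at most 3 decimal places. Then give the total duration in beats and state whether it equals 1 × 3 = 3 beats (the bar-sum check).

1) 0.0ms=0b +252.809ms=3/4b
2) 252.809ms=3/4b +252.809ms=3/4b
3) 505.618ms=3/2b +252.809ms=3/4b
4) 758.427ms=9/4b +252.809ms=3/4b
Σ=3b of 3 (178bpm 3/8) — PASS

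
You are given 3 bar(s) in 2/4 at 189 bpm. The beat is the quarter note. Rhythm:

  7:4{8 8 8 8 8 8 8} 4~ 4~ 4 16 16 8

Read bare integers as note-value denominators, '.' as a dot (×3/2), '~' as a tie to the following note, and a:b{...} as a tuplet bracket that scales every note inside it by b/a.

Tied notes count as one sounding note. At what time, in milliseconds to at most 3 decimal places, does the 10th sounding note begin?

note 10 onset = 21/4b = 1666.667ms

1. 0.0ms @ 0 + 90.703ms (2/7)
2. 90.703ms @ 2/7 + 90.703ms (2/7)
3. 181.406ms @ 4/7 + 90.703ms (2/7)
4. 272.109ms @ 6/7 + 90.703ms (2/7)
5. 362.812ms @ 8/7 + 90.703ms (2/7)
6. 453.515ms @ 10/7 + 90.703ms (2/7)
7. 544.218ms @ 12/7 + 90.703ms (2/7)
8. 634.921ms @ 2 + 952.381ms (3)
9. 1587.302ms @ 5 + 79.365ms (1/4)
10. 1666.667ms @ 21/4 + 79.365ms (1/4)
11. 1746.032ms @ 11/2 + 158.73ms (1/2)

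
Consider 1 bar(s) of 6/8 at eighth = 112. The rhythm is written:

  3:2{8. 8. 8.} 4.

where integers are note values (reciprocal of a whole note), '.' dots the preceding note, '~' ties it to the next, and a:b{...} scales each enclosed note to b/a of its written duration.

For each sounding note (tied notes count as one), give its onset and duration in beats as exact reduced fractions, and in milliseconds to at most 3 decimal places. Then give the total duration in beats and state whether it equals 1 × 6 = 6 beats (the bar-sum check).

1) 0.0ms=0b +535.714ms=1b
2) 535.714ms=1b +535.714ms=1b
3) 1071.429ms=2b +535.714ms=1b
4) 1607.143ms=3b +1607.143ms=3b
Σ=6b of 6 (112bpm 6/8) — PASS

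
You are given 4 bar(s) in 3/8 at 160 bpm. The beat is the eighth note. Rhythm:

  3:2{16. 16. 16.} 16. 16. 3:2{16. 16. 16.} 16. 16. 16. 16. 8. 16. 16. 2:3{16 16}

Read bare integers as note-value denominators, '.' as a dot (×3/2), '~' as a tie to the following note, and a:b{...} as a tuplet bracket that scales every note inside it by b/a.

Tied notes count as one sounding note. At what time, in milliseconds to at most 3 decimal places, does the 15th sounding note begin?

1. 0.0ms @ 0 + 187.5ms (1/2)
2. 187.5ms @ 1/2 + 187.5ms (1/2)
3. 375.0ms @ 1 + 187.5ms (1/2)
4. 562.5ms @ 3/2 + 281.25ms (3/4)
5. 843.75ms @ 9/4 + 281.25ms (3/4)
6. 1125.0ms @ 3 + 187.5ms (1/2)
7. 1312.5ms @ 7/2 + 187.5ms (1/2)
8. 1500.0ms @ 4 + 187.5ms (1/2)
9. 1687.5ms @ 9/2 + 281.25ms (3/4)
10. 1968.75ms @ 21/4 + 281.25ms (3/4)
11. 2250.0ms @ 6 + 281.25ms (3/4)
12. 2531.25ms @ 27/4 + 281.25ms (3/4)
13. 2812.5ms @ 15/2 + 562.5ms (3/2)
14. 3375.0ms @ 9 + 281.25ms (3/4)
15. 3656.25ms @ 39/4 + 281.25ms (3/4)
16. 3937.5ms @ 21/2 + 281.25ms (3/4)
17. 4218.75ms @ 45/4 + 281.25ms (3/4)

note 15 onset = 39/4b = 3656.25ms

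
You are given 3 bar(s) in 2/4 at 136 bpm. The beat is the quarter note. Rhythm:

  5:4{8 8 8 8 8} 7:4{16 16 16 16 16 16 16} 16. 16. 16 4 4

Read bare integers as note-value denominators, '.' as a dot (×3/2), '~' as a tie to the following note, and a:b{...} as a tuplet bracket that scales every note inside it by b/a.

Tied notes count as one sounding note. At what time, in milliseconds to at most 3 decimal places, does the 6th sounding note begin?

note 6 onset = 2b = 882.353ms

1. 0.0ms @ 0 + 176.471ms (2/5)
2. 176.471ms @ 2/5 + 176.471ms (2/5)
3. 352.941ms @ 4/5 + 176.471ms (2/5)
4. 529.412ms @ 6/5 + 176.471ms (2/5)
5. 705.882ms @ 8/5 + 176.471ms (2/5)
6. 882.353ms @ 2 + 63.025ms (1/7)
7. 945.378ms @ 15/7 + 63.025ms (1/7)
8. 1008.403ms @ 16/7 + 63.025ms (1/7)
9. 1071.429ms @ 17/7 + 63.025ms (1/7)
10. 1134.454ms @ 18/7 + 63.025ms (1/7)
11. 1197.479ms @ 19/7 + 63.025ms (1/7)
12. 1260.504ms @ 20/7 + 63.025ms (1/7)
13. 1323.529ms @ 3 + 165.441ms (3/8)
14. 1488.971ms @ 27/8 + 165.441ms (3/8)
15. 1654.412ms @ 15/4 + 110.294ms (1/4)
16. 1764.706ms @ 4 + 441.176ms (1)
17. 2205.882ms @ 5 + 441.176ms (1)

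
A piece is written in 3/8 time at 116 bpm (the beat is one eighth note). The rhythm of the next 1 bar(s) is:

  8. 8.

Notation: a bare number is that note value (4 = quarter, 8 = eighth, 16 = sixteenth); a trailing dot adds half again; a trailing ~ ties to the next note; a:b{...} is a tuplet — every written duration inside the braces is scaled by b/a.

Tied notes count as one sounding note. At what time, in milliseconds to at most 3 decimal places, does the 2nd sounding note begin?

note 2 onset = 3/2b = 775.862ms

1. 0.0ms @ 0 + 775.862ms (3/2)
2. 775.862ms @ 3/2 + 775.862ms (3/2)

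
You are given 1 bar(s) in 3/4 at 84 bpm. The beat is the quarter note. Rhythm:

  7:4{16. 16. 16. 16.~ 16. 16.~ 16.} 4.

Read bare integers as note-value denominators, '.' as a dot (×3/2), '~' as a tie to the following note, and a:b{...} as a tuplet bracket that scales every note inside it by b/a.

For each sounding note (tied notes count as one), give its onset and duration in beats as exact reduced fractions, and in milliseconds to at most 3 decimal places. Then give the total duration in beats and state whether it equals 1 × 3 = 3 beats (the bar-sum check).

1) 0.0ms=0b +153.061ms=3/14b
2) 153.061ms=3/14b +153.061ms=3/14b
3) 306.122ms=3/7b +153.061ms=3/14b
4) 459.184ms=9/14b +306.122ms=3/7b
5) 765.306ms=15/14b +306.122ms=3/7b
6) 1071.429ms=3/2b +1071.429ms=3/2b
Σ=3b of 3 (84bpm 3/4) — PASS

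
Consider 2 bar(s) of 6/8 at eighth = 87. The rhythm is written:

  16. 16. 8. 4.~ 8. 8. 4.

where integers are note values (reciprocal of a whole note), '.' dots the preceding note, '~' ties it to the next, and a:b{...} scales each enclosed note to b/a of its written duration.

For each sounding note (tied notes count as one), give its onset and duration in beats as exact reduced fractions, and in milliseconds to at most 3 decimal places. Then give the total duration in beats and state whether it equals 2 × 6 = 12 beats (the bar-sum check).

1) 0.0ms=0b +517.241ms=3/4b
2) 517.241ms=3/4b +517.241ms=3/4b
3) 1034.483ms=3/2b +1034.483ms=3/2b
4) 2068.966ms=3b +3103.448ms=9/2b
5) 5172.414ms=15/2b +1034.483ms=3/2b
6) 6206.897ms=9b +2068.966ms=3b
Σ=12b of 12 (87bpm 6/8) — PASS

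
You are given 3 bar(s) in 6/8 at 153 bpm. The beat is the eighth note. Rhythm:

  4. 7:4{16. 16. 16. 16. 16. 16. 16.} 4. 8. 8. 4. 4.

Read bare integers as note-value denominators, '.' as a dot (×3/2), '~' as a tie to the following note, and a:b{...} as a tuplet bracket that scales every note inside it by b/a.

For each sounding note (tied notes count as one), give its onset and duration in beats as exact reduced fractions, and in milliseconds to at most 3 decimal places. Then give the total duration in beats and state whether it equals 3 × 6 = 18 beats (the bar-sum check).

1) 0.0ms=0b +1176.471ms=3b
2) 1176.471ms=3b +168.067ms=3/7b
3) 1344.538ms=24/7b +168.067ms=3/7b
4) 1512.605ms=27/7b +168.067ms=3/7b
5) 1680.672ms=30/7b +168.067ms=3/7b
6) 1848.739ms=33/7b +168.067ms=3/7b
7) 2016.807ms=36/7b +168.067ms=3/7b
8) 2184.874ms=39/7b +168.067ms=3/7b
9) 2352.941ms=6b +1176.471ms=3b
10) 3529.412ms=9b +588.235ms=3/2b
11) 4117.647ms=21/2b +588.235ms=3/2b
12) 4705.882ms=12b +1176.471ms=3b
13) 5882.353ms=15b +1176.471ms=3b
Σ=18b of 18 (153bpm 6/8) — PASS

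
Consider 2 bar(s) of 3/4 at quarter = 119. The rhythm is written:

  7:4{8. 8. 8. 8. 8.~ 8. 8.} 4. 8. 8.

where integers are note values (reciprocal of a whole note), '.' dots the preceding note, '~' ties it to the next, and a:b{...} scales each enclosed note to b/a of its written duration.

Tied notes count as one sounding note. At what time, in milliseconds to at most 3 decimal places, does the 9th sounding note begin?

1. 0.0ms @ 0 + 216.086ms (3/7)
2. 216.086ms @ 3/7 + 216.086ms (3/7)
3. 432.173ms @ 6/7 + 216.086ms (3/7)
4. 648.259ms @ 9/7 + 216.086ms (3/7)
5. 864.346ms @ 12/7 + 432.173ms (6/7)
6. 1296.519ms @ 18/7 + 216.086ms (3/7)
7. 1512.605ms @ 3 + 756.303ms (3/2)
8. 2268.908ms @ 9/2 + 378.151ms (3/4)
9. 2647.059ms @ 21/4 + 378.151ms (3/4)

note 9 onset = 21/4b = 2647.059ms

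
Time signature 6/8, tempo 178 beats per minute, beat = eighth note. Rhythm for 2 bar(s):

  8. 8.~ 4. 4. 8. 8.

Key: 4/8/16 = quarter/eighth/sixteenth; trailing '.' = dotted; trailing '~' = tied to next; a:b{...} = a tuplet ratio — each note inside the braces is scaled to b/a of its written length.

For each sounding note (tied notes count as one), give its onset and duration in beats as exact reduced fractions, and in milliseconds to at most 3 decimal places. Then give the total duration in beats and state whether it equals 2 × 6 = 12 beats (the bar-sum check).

1) 0.0ms=0b +505.618ms=3/2b
2) 505.618ms=3/2b +1516.854ms=9/2b
3) 2022.472ms=6b +1011.236ms=3b
4) 3033.708ms=9b +505.618ms=3/2b
5) 3539.326ms=21/2b +505.618ms=3/2b
Σ=12b of 12 (178bpm 6/8) — PASS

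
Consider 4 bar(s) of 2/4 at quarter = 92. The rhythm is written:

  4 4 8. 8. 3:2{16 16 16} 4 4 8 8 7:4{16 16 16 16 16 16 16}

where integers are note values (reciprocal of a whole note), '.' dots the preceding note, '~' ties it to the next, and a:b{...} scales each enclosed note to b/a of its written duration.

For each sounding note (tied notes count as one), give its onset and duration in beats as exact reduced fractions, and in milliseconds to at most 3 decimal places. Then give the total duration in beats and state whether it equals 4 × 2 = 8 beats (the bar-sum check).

1) 0.0ms=0b +652.174ms=1b
2) 652.174ms=1b +652.174ms=1b
3) 1304.348ms=2b +489.13ms=3/4b
4) 1793.478ms=11/4b +489.13ms=3/4b
5) 2282.609ms=7/2b +108.696ms=1/6b
6) 2391.304ms=11/3b +108.696ms=1/6b
7) 2500.0ms=23/6b +108.696ms=1/6b
8) 2608.696ms=4b +652.174ms=1b
9) 3260.87ms=5b +652.174ms=1b
10) 3913.043ms=6b +326.087ms=1/2b
11) 4239.13ms=13/2b +326.087ms=1/2b
12) 4565.217ms=7b +93.168ms=1/7b
13) 4658.385ms=50/7b +93.168ms=1/7b
14) 4751.553ms=51/7b +93.168ms=1/7b
15) 4844.72ms=52/7b +93.168ms=1/7b
16) 4937.888ms=53/7b +93.168ms=1/7b
17) 5031.056ms=54/7b +93.168ms=1/7b
18) 5124.224ms=55/7b +93.168ms=1/7b
Σ=8b of 8 (92bpm 2/4) — PASS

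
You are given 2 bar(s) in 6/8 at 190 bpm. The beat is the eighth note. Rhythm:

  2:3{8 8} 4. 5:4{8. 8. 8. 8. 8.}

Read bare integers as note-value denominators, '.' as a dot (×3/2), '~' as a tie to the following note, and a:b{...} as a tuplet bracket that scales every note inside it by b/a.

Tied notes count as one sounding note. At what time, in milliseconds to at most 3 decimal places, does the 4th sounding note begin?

1. 0.0ms @ 0 + 473.684ms (3/2)
2. 473.684ms @ 3/2 + 473.684ms (3/2)
3. 947.368ms @ 3 + 947.368ms (3)
4. 1894.737ms @ 6 + 378.947ms (6/5)
5. 2273.684ms @ 36/5 + 378.947ms (6/5)
6. 2652.632ms @ 42/5 + 378.947ms (6/5)
7. 3031.579ms @ 48/5 + 378.947ms (6/5)
8. 3410.526ms @ 54/5 + 378.947ms (6/5)

note 4 onset = 6b = 1894.737ms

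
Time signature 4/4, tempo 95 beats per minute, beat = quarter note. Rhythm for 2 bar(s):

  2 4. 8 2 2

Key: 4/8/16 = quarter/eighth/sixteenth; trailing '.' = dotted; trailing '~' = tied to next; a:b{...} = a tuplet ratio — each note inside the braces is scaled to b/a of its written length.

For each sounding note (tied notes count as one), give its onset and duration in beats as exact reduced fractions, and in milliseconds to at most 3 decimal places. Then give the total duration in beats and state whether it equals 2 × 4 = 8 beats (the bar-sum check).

1) 0.0ms=0b +1263.158ms=2b
2) 1263.158ms=2b +947.368ms=3/2b
3) 2210.526ms=7/2b +315.789ms=1/2b
4) 2526.316ms=4b +1263.158ms=2b
5) 3789.474ms=6b +1263.158ms=2b
Σ=8b of 8 (95bpm 4/4) — PASS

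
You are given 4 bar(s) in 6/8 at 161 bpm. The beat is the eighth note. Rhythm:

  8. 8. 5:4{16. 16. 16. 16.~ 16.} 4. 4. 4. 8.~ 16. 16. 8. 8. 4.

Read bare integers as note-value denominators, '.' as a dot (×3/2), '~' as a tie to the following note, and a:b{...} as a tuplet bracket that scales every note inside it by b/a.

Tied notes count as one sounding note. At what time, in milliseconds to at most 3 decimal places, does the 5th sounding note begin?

note 5 onset = 21/5b = 1565.217ms

1. 0.0ms @ 0 + 559.006ms (3/2)
2. 559.006ms @ 3/2 + 559.006ms (3/2)
3. 1118.012ms @ 3 + 223.602ms (3/5)
4. 1341.615ms @ 18/5 + 223.602ms (3/5)
5. 1565.217ms @ 21/5 + 223.602ms (3/5)
6. 1788.82ms @ 24/5 + 447.205ms (6/5)
7. 2236.025ms @ 6 + 1118.012ms (3)
8. 3354.037ms @ 9 + 1118.012ms (3)
9. 4472.05ms @ 12 + 1118.012ms (3)
10. 5590.062ms @ 15 + 838.509ms (9/4)
11. 6428.571ms @ 69/4 + 279.503ms (3/4)
12. 6708.075ms @ 18 + 559.006ms (3/2)
13. 7267.081ms @ 39/2 + 559.006ms (3/2)
14. 7826.087ms @ 21 + 1118.012ms (3)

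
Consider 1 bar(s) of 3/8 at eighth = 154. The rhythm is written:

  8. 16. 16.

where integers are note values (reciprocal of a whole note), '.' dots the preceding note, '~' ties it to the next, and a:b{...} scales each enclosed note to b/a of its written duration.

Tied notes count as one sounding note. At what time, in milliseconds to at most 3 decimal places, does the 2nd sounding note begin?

1. 0.0ms @ 0 + 584.416ms (3/2)
2. 584.416ms @ 3/2 + 292.208ms (3/4)
3. 876.623ms @ 9/4 + 292.208ms (3/4)

note 2 onset = 3/2b = 584.416ms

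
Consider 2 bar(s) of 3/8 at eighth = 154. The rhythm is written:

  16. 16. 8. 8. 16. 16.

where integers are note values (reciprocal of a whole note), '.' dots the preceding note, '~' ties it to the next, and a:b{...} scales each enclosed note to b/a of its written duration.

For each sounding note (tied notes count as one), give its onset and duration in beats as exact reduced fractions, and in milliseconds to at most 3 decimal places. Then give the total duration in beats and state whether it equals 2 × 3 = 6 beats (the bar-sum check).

1) 0.0ms=0b +292.208ms=3/4b
2) 292.208ms=3/4b +292.208ms=3/4b
3) 584.416ms=3/2b +584.416ms=3/2b
4) 1168.831ms=3b +584.416ms=3/2b
5) 1753.247ms=9/2b +292.208ms=3/4b
6) 2045.455ms=21/4b +292.208ms=3/4b
Σ=6b of 6 (154bpm 3/8) — PASS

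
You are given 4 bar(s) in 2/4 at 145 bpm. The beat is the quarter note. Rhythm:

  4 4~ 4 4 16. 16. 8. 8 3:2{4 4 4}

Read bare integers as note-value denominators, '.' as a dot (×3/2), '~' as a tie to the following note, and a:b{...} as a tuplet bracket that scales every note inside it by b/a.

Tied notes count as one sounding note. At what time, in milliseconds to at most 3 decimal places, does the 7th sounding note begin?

1. 0.0ms @ 0 + 413.793ms (1)
2. 413.793ms @ 1 + 827.586ms (2)
3. 1241.379ms @ 3 + 413.793ms (1)
4. 1655.172ms @ 4 + 155.172ms (3/8)
5. 1810.345ms @ 35/8 + 155.172ms (3/8)
6. 1965.517ms @ 19/4 + 310.345ms (3/4)
7. 2275.862ms @ 11/2 + 206.897ms (1/2)
8. 2482.759ms @ 6 + 275.862ms (2/3)
9. 2758.621ms @ 20/3 + 275.862ms (2/3)
10. 3034.483ms @ 22/3 + 275.862ms (2/3)

note 7 onset = 11/2b = 2275.862ms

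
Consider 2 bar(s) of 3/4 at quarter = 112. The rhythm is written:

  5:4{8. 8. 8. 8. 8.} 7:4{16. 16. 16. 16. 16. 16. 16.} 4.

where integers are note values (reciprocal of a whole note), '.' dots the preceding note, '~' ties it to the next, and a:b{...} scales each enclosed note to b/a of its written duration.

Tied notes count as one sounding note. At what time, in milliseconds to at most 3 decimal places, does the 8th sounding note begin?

1. 0.0ms @ 0 + 321.429ms (3/5)
2. 321.429ms @ 3/5 + 321.429ms (3/5)
3. 642.857ms @ 6/5 + 321.429ms (3/5)
4. 964.286ms @ 9/5 + 321.429ms (3/5)
5. 1285.714ms @ 12/5 + 321.429ms (3/5)
6. 1607.143ms @ 3 + 114.796ms (3/14)
7. 1721.939ms @ 45/14 + 114.796ms (3/14)
8. 1836.735ms @ 24/7 + 114.796ms (3/14)
9. 1951.531ms @ 51/14 + 114.796ms (3/14)
10. 2066.327ms @ 27/7 + 114.796ms (3/14)
11. 2181.122ms @ 57/14 + 114.796ms (3/14)
12. 2295.918ms @ 30/7 + 114.796ms (3/14)
13. 2410.714ms @ 9/2 + 803.571ms (3/2)

note 8 onset = 24/7b = 1836.735ms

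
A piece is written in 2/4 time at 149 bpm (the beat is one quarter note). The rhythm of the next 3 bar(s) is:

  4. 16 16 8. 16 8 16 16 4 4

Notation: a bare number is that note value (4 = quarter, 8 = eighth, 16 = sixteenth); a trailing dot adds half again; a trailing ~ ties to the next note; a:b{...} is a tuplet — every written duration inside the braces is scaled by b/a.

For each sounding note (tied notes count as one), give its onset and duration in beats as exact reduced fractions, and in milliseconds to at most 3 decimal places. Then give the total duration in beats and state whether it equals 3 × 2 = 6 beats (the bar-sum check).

1) 0.0ms=0b +604.027ms=3/2b
2) 604.027ms=3/2b +100.671ms=1/4b
3) 704.698ms=7/4b +100.671ms=1/4b
4) 805.369ms=2b +302.013ms=3/4b
5) 1107.383ms=11/4b +100.671ms=1/4b
6) 1208.054ms=3b +201.342ms=1/2b
7) 1409.396ms=7/2b +100.671ms=1/4b
8) 1510.067ms=15/4b +100.671ms=1/4b
9) 1610.738ms=4b +402.685ms=1b
10) 2013.423ms=5b +402.685ms=1b
Σ=6b of 6 (149bpm 2/4) — PASS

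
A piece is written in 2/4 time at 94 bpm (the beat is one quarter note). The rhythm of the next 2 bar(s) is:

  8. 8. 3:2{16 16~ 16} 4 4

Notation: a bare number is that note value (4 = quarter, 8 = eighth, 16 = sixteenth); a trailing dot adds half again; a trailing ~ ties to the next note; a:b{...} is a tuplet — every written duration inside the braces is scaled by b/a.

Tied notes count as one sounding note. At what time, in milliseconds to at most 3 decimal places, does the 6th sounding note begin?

note 6 onset = 3b = 1914.894ms

1. 0.0ms @ 0 + 478.723ms (3/4)
2. 478.723ms @ 3/4 + 478.723ms (3/4)
3. 957.447ms @ 3/2 + 106.383ms (1/6)
4. 1063.83ms @ 5/3 + 212.766ms (1/3)
5. 1276.596ms @ 2 + 638.298ms (1)
6. 1914.894ms @ 3 + 638.298ms (1)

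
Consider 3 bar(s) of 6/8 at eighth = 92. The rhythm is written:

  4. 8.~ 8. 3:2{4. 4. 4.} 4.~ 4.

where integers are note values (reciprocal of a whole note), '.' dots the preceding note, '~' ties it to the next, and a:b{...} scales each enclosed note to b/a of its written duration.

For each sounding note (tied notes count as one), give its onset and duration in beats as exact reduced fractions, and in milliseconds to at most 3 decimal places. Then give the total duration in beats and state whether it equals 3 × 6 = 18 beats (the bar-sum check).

1) 0.0ms=0b +1956.522ms=3b
2) 1956.522ms=3b +1956.522ms=3b
3) 3913.043ms=6b +1304.348ms=2b
4) 5217.391ms=8b +1304.348ms=2b
5) 6521.739ms=10b +1304.348ms=2b
6) 7826.087ms=12b +3913.043ms=6b
Σ=18b of 18 (92bpm 6/8) — PASS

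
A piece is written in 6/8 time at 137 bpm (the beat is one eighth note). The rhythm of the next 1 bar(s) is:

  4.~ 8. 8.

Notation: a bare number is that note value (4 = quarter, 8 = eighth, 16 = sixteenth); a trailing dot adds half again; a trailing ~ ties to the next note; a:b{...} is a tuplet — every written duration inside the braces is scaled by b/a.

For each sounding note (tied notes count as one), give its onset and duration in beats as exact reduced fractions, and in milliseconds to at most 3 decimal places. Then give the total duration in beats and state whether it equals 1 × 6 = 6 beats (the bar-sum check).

1) 0.0ms=0b +1970.803ms=9/2b
2) 1970.803ms=9/2b +656.934ms=3/2b
Σ=6b of 6 (137bpm 6/8) — PASS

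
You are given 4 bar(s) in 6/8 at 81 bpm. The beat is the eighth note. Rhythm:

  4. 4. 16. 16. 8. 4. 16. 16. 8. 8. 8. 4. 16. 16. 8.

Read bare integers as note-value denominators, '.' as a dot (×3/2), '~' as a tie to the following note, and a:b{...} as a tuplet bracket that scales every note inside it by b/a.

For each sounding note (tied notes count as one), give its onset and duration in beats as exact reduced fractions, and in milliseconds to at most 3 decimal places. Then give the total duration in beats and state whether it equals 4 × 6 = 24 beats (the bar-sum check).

1) 0.0ms=0b +2222.222ms=3b
2) 2222.222ms=3b +2222.222ms=3b
3) 4444.444ms=6b +555.556ms=3/4b
4) 5000.0ms=27/4b +555.556ms=3/4b
5) 5555.556ms=15/2b +1111.111ms=3/2b
6) 6666.667ms=9b +2222.222ms=3b
7) 8888.889ms=12b +555.556ms=3/4b
8) 9444.444ms=51/4b +555.556ms=3/4b
9) 10000.0ms=27/2b +1111.111ms=3/2b
10) 11111.111ms=15b +1111.111ms=3/2b
11) 12222.222ms=33/2b +1111.111ms=3/2b
12) 13333.333ms=18b +2222.222ms=3b
13) 15555.556ms=21b +555.556ms=3/4b
14) 16111.111ms=87/4b +555.556ms=3/4b
15) 16666.667ms=45/2b +1111.111ms=3/2b
Σ=24b of 24 (81bpm 6/8) — PASS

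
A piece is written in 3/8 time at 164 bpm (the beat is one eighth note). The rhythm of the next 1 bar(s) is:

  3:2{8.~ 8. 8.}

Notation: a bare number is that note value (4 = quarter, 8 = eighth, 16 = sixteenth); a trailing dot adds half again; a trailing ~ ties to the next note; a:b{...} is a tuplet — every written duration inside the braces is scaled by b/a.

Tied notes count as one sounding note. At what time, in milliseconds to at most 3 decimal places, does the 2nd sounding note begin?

1. 0.0ms @ 0 + 731.707ms (2)
2. 731.707ms @ 2 + 365.854ms (1)

note 2 onset = 2b = 731.707ms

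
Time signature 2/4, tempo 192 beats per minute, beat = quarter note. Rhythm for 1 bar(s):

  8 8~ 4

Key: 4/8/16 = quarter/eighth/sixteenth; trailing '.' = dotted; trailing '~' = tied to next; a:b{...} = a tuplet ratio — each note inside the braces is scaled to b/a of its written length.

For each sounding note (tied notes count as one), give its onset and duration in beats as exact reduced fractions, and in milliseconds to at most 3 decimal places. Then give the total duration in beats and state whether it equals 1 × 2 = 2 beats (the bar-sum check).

1) 0.0ms=0b +156.25ms=1/2b
2) 156.25ms=1/2b +468.75ms=3/2b
Σ=2b of 2 (192bpm 2/4) — PASS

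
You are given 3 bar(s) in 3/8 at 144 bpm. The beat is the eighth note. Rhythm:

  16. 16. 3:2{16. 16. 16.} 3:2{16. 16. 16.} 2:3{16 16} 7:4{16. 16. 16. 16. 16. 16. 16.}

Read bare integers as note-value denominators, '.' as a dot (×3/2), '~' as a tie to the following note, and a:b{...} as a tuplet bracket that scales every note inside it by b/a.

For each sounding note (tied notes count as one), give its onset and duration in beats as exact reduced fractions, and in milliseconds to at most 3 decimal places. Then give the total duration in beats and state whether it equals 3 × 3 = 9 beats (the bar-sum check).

1) 0.0ms=0b +312.5ms=3/4b
2) 312.5ms=3/4b +312.5ms=3/4b
3) 625.0ms=3/2b +208.333ms=1/2b
4) 833.333ms=2b +208.333ms=1/2b
5) 1041.667ms=5/2b +208.333ms=1/2b
6) 1250.0ms=3b +208.333ms=1/2b
7) 1458.333ms=7/2b +208.333ms=1/2b
8) 1666.667ms=4b +208.333ms=1/2b
9) 1875.0ms=9/2b +312.5ms=3/4b
10) 2187.5ms=21/4b +312.5ms=3/4b
11) 2500.0ms=6b +178.571ms=3/7b
12) 2678.571ms=45/7b +178.571ms=3/7b
13) 2857.143ms=48/7b +178.571ms=3/7b
14) 3035.714ms=51/7b +178.571ms=3/7b
15) 3214.286ms=54/7b +178.571ms=3/7b
16) 3392.857ms=57/7b +178.571ms=3/7b
17) 3571.429ms=60/7b +178.571ms=3/7b
Σ=9b of 9 (144bpm 3/8) — PASS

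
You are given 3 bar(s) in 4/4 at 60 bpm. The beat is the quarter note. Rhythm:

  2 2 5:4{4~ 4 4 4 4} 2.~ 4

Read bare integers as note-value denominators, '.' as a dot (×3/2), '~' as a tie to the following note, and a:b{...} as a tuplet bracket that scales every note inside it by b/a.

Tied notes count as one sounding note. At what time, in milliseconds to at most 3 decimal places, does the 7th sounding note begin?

1. 0.0ms @ 0 + 2000.0ms (2)
2. 2000.0ms @ 2 + 2000.0ms (2)
3. 4000.0ms @ 4 + 1600.0ms (8/5)
4. 5600.0ms @ 28/5 + 800.0ms (4/5)
5. 6400.0ms @ 32/5 + 800.0ms (4/5)
6. 7200.0ms @ 36/5 + 800.0ms (4/5)
7. 8000.0ms @ 8 + 4000.0ms (4)

note 7 onset = 8b = 8000.0ms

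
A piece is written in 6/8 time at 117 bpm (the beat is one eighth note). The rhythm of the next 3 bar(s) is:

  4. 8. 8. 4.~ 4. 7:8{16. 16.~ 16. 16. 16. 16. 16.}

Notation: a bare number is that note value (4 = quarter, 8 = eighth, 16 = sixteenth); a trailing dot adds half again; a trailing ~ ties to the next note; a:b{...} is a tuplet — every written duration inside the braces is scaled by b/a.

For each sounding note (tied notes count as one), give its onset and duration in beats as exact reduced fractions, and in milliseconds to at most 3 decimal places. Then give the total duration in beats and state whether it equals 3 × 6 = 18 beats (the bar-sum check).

1) 0.0ms=0b +1538.462ms=3b
2) 1538.462ms=3b +769.231ms=3/2b
3) 2307.692ms=9/2b +769.231ms=3/2b
4) 3076.923ms=6b +3076.923ms=6b
5) 6153.846ms=12b +439.56ms=6/7b
6) 6593.407ms=90/7b +879.121ms=12/7b
7) 7472.527ms=102/7b +439.56ms=6/7b
8) 7912.088ms=108/7b +439.56ms=6/7b
9) 8351.648ms=114/7b +439.56ms=6/7b
10) 8791.209ms=120/7b +439.56ms=6/7b
Σ=18b of 18 (117bpm 6/8) — PASS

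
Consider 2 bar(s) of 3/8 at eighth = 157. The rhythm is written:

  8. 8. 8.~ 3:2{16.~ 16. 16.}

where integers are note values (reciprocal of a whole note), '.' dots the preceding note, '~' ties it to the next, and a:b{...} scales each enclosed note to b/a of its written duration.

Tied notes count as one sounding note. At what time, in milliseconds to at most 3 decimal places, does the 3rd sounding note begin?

1. 0.0ms @ 0 + 573.248ms (3/2)
2. 573.248ms @ 3/2 + 573.248ms (3/2)
3. 1146.497ms @ 3 + 955.414ms (5/2)
4. 2101.911ms @ 11/2 + 191.083ms (1/2)

note 3 onset = 3b = 1146.497ms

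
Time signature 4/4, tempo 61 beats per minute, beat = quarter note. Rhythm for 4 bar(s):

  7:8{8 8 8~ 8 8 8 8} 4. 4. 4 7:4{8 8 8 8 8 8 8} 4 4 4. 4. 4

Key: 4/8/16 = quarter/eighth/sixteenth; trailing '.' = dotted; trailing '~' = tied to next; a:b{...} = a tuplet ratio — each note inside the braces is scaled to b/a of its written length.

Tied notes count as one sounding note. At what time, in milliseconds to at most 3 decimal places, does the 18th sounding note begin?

note 18 onset = 11b = 10819.672ms

1. 0.0ms @ 0 + 562.061ms (4/7)
2. 562.061ms @ 4/7 + 562.061ms (4/7)
3. 1124.122ms @ 8/7 + 1124.122ms (8/7)
4. 2248.244ms @ 16/7 + 562.061ms (4/7)
5. 2810.304ms @ 20/7 + 562.061ms (4/7)
6. 3372.365ms @ 24/7 + 562.061ms (4/7)
7. 3934.426ms @ 4 + 1475.41ms (3/2)
8. 5409.836ms @ 11/2 + 1475.41ms (3/2)
9. 6885.246ms @ 7 + 983.607ms (1)
10. 7868.852ms @ 8 + 281.03ms (2/7)
11. 8149.883ms @ 58/7 + 281.03ms (2/7)
12. 8430.913ms @ 60/7 + 281.03ms (2/7)
13. 8711.944ms @ 62/7 + 281.03ms (2/7)
14. 8992.974ms @ 64/7 + 281.03ms (2/7)
15. 9274.005ms @ 66/7 + 281.03ms (2/7)
16. 9555.035ms @ 68/7 + 281.03ms (2/7)
17. 9836.066ms @ 10 + 983.607ms (1)
18. 10819.672ms @ 11 + 983.607ms (1)
19. 11803.279ms @ 12 + 1475.41ms (3/2)
20. 13278.689ms @ 27/2 + 1475.41ms (3/2)
21. 14754.098ms @ 15 + 983.607ms (1)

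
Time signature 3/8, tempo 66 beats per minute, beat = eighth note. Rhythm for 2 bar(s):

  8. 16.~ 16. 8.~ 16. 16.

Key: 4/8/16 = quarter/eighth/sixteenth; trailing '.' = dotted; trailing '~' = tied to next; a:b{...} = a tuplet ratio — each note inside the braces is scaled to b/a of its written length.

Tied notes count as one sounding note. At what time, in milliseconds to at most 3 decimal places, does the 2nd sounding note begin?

1. 0.0ms @ 0 + 1363.636ms (3/2)
2. 1363.636ms @ 3/2 + 1363.636ms (3/2)
3. 2727.273ms @ 3 + 2045.455ms (9/4)
4. 4772.727ms @ 21/4 + 681.818ms (3/4)

note 2 onset = 3/2b = 1363.636ms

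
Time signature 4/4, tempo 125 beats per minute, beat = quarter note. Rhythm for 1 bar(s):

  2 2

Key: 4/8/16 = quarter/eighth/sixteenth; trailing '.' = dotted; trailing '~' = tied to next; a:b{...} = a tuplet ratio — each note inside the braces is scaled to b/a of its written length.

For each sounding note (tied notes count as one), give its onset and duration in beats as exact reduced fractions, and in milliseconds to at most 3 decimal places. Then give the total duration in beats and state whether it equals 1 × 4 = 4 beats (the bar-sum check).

1) 0.0ms=0b +960.0ms=2b
2) 960.0ms=2b +960.0ms=2b
Σ=4b of 4 (125bpm 4/4) — PASS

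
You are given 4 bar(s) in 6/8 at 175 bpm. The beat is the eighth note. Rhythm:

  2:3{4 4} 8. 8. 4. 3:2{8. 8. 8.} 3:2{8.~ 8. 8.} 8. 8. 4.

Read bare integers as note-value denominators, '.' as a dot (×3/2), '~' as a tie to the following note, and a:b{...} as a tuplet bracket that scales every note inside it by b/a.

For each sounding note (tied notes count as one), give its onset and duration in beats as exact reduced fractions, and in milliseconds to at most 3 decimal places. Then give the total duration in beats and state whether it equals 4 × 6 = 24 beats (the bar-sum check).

1) 0.0ms=0b +1028.571ms=3b
2) 1028.571ms=3b +1028.571ms=3b
3) 2057.143ms=6b +514.286ms=3/2b
4) 2571.429ms=15/2b +514.286ms=3/2b
5) 3085.714ms=9b +1028.571ms=3b
6) 4114.286ms=12b +342.857ms=1b
7) 4457.143ms=13b +342.857ms=1b
8) 4800.0ms=14b +342.857ms=1b
9) 5142.857ms=15b +685.714ms=2b
10) 5828.571ms=17b +342.857ms=1b
11) 6171.429ms=18b +514.286ms=3/2b
12) 6685.714ms=39/2b +514.286ms=3/2b
13) 7200.0ms=21b +1028.571ms=3b
Σ=24b of 24 (175bpm 6/8) — PASS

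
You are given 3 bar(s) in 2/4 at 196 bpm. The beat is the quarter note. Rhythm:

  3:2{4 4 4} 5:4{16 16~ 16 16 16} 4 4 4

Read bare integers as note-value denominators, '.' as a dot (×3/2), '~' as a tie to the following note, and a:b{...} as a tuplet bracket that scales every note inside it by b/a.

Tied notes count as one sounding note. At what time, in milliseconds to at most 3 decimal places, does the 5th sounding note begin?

1. 0.0ms @ 0 + 204.082ms (2/3)
2. 204.082ms @ 2/3 + 204.082ms (2/3)
3. 408.163ms @ 4/3 + 204.082ms (2/3)
4. 612.245ms @ 2 + 61.224ms (1/5)
5. 673.469ms @ 11/5 + 122.449ms (2/5)
6. 795.918ms @ 13/5 + 61.224ms (1/5)
7. 857.143ms @ 14/5 + 61.224ms (1/5)
8. 918.367ms @ 3 + 306.122ms (1)
9. 1224.49ms @ 4 + 306.122ms (1)
10. 1530.612ms @ 5 + 306.122ms (1)

note 5 onset = 11/5b = 673.469ms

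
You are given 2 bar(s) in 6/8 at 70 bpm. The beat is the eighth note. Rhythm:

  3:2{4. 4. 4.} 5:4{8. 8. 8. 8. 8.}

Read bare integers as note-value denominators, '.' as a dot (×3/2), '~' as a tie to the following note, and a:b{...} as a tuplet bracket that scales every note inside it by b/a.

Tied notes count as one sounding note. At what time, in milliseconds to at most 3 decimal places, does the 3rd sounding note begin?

note 3 onset = 4b = 3428.571ms

1. 0.0ms @ 0 + 1714.286ms (2)
2. 1714.286ms @ 2 + 1714.286ms (2)
3. 3428.571ms @ 4 + 1714.286ms (2)
4. 5142.857ms @ 6 + 1028.571ms (6/5)
5. 6171.429ms @ 36/5 + 1028.571ms (6/5)
6. 7200.0ms @ 42/5 + 1028.571ms (6/5)
7. 8228.571ms @ 48/5 + 1028.571ms (6/5)
8. 9257.143ms @ 54/5 + 1028.571ms (6/5)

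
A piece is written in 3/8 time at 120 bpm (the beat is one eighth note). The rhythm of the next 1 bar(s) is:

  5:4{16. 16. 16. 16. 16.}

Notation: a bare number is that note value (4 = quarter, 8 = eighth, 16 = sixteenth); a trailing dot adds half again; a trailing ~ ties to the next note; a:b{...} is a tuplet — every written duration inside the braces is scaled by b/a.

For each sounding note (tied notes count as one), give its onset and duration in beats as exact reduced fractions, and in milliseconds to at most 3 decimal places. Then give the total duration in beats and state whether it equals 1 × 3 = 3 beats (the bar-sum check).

1) 0.0ms=0b +300.0ms=3/5b
2) 300.0ms=3/5b +300.0ms=3/5b
3) 600.0ms=6/5b +300.0ms=3/5b
4) 900.0ms=9/5b +300.0ms=3/5b
5) 1200.0ms=12/5b +300.0ms=3/5b
Σ=3b of 3 (120bpm 3/8) — PASS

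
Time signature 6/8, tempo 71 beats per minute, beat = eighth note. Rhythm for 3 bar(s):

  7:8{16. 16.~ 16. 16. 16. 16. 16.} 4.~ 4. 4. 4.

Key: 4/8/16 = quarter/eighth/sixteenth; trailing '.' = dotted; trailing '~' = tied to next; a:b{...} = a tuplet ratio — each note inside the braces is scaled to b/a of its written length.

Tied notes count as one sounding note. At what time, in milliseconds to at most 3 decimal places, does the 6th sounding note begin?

note 6 onset = 36/7b = 4346.076ms

1. 0.0ms @ 0 + 724.346ms (6/7)
2. 724.346ms @ 6/7 + 1448.692ms (12/7)
3. 2173.038ms @ 18/7 + 724.346ms (6/7)
4. 2897.384ms @ 24/7 + 724.346ms (6/7)
5. 3621.73ms @ 30/7 + 724.346ms (6/7)
6. 4346.076ms @ 36/7 + 724.346ms (6/7)
7. 5070.423ms @ 6 + 5070.423ms (6)
8. 10140.845ms @ 12 + 2535.211ms (3)
9. 12676.056ms @ 15 + 2535.211ms (3)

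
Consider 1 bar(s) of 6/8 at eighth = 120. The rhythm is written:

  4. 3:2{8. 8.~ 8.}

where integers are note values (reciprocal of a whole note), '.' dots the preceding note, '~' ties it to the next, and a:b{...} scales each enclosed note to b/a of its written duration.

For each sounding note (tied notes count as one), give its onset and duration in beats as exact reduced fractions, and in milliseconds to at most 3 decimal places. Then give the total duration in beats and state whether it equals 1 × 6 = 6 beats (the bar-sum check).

1) 0.0ms=0b +1500.0ms=3b
2) 1500.0ms=3b +500.0ms=1b
3) 2000.0ms=4b +1000.0ms=2b
Σ=6b of 6 (120bpm 6/8) — PASS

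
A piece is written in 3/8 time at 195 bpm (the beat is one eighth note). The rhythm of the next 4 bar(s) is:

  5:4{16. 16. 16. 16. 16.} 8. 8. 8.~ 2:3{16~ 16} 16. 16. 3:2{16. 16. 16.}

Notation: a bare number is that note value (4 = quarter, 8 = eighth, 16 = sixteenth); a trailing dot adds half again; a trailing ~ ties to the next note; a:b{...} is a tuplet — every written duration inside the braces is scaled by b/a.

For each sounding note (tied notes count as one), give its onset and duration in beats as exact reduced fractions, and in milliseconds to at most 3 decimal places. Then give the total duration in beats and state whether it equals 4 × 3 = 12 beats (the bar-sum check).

1) 0.0ms=0b +184.615ms=3/5b
2) 184.615ms=3/5b +184.615ms=3/5b
3) 369.231ms=6/5b +184.615ms=3/5b
4) 553.846ms=9/5b +184.615ms=3/5b
5) 738.462ms=12/5b +184.615ms=3/5b
6) 923.077ms=3b +461.538ms=3/2b
7) 1384.615ms=9/2b +461.538ms=3/2b
8) 1846.154ms=6b +923.077ms=3b
9) 2769.231ms=9b +230.769ms=3/4b
10) 3000.0ms=39/4b +230.769ms=3/4b
11) 3230.769ms=21/2b +153.846ms=1/2b
12) 3384.615ms=11b +153.846ms=1/2b
13) 3538.462ms=23/2b +153.846ms=1/2b
Σ=12b of 12 (195bpm 3/8) — PASS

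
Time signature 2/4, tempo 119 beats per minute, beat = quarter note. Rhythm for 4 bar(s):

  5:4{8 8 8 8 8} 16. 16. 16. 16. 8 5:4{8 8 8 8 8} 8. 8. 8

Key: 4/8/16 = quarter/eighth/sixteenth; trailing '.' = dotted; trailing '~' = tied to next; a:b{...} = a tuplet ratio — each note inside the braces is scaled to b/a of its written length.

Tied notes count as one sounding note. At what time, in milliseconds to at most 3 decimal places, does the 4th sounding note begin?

1. 0.0ms @ 0 + 201.681ms (2/5)
2. 201.681ms @ 2/5 + 201.681ms (2/5)
3. 403.361ms @ 4/5 + 201.681ms (2/5)
4. 605.042ms @ 6/5 + 201.681ms (2/5)
5. 806.723ms @ 8/5 + 201.681ms (2/5)
6. 1008.403ms @ 2 + 189.076ms (3/8)
7. 1197.479ms @ 19/8 + 189.076ms (3/8)
8. 1386.555ms @ 11/4 + 189.076ms (3/8)
9. 1575.63ms @ 25/8 + 189.076ms (3/8)
10. 1764.706ms @ 7/2 + 252.101ms (1/2)
11. 2016.807ms @ 4 + 201.681ms (2/5)
12. 2218.487ms @ 22/5 + 201.681ms (2/5)
13. 2420.168ms @ 24/5 + 201.681ms (2/5)
14. 2621.849ms @ 26/5 + 201.681ms (2/5)
15. 2823.529ms @ 28/5 + 201.681ms (2/5)
16. 3025.21ms @ 6 + 378.151ms (3/4)
17. 3403.361ms @ 27/4 + 378.151ms (3/4)
18. 3781.513ms @ 15/2 + 252.101ms (1/2)

note 4 onset = 6/5b = 605.042ms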